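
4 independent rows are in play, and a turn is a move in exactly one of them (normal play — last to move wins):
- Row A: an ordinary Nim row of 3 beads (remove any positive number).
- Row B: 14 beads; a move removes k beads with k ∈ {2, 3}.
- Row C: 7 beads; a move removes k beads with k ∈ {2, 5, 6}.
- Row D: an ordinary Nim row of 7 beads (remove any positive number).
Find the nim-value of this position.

5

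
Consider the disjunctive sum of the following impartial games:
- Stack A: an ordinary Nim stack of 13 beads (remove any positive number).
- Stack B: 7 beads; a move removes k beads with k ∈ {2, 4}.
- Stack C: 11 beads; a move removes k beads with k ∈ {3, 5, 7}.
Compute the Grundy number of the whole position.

13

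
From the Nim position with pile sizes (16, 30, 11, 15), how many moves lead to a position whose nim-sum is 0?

3

Compute the nim-sum pairwise:
16 XOR 30 = 14
14 XOR 11 = 5
5 XOR 15 = 10
The overall nim-sum is X = 10. A pile of size p has a winning move iff p XOR X < p (reduce it to p XOR X).
  16: 16 XOR 10 = 26 ≥ 16 — no move.
  30: 30 XOR 10 = 20 < 30 — winning move (to 20).
  11: 11 XOR 10 = 1 < 11 — winning move (to 1).
  15: 15 XOR 10 = 5 < 15 — winning move (to 5).
That gives 3 winning moves.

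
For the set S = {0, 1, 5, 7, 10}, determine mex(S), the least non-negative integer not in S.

The values 0, 1 are all present; 2 is the first non-negative integer missing from the set.

2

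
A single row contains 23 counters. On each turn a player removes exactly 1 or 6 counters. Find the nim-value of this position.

0

Compute g(0), g(1), … for moves {1, 6}:
k:     0  1  2  3  4  5  6  7  8  9 10 11 12 13 14 15 16 17 18 19 20 21 22 23
g(k):  0  1  0  1  0  1  2  0  1  0  1  0  1  2  0  1  0  1  0  1  2  0  1  0
So g(23) = 0.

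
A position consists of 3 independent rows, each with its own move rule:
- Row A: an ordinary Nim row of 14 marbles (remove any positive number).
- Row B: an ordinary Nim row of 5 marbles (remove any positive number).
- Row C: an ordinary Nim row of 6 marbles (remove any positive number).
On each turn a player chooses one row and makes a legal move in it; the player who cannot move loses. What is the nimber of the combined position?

13

Row A is a plain Nim row of size 14, so its Grundy value is 14.
Row B is a plain Nim row of size 5, so its Grundy value is 5.
Row C is a plain Nim row of size 6, so its Grundy value is 6.
The value of a disjunctive sum is the nim-sum of the parts.
Combined value = 14 XOR 5 XOR 6 = 13.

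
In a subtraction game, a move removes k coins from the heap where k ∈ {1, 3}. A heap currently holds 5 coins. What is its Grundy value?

1

Compute g(0), g(1), … for moves {1, 3}:
g(0) = mex{} = 0
g(1) = mex{0} = 1
g(2) = mex{1} = 0
g(3) = mex{0} = 1
g(4) = mex{1} = 0
g(5) = mex{0} = 1
So g(5) = 1.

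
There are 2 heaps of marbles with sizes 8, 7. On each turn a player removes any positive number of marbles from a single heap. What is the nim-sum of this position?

Write each in binary and XOR column by column:
  1000  (8)
  0111  (7)
  ----
  1111  (15)

15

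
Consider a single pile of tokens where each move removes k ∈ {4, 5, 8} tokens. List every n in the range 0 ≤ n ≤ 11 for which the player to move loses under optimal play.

0, 1, 2, 3

Build the Grundy sequence with g(k) = mex{g(k−s) : s ∈ {4, 5, 8}, s ≤ k}:
g(0) = mex{} = 0
g(1) = mex{} = 0
g(2) = mex{} = 0
g(3) = mex{} = 0
g(4) = mex{0} = 1
g(5) = mex{0} = 1
g(6) = mex{0} = 1
g(7) = mex{0} = 1
g(8) = mex{0,1} = 2
g(9) = mex{0,1} = 2
g(10) = mex{0,1} = 2
g(11) = mex{0,1} = 2
The P-positions (g = 0) in 0..11 are 0, 1, 2, 3.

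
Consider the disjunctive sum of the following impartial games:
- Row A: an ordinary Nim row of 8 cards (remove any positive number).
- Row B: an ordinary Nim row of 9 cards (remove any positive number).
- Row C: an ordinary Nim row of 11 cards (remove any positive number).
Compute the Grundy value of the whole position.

10

Row A is a plain Nim row of size 8, so its Grundy value is 8.
Row B is a plain Nim row of size 9, so its Grundy value is 9.
Row C is a plain Nim row of size 11, so its Grundy value is 11.
The value of a disjunctive sum is the nim-sum of the parts.
Combined value = 8 XOR 9 XOR 11 = 10.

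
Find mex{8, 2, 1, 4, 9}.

0

0 is not in the set, so the mex is 0.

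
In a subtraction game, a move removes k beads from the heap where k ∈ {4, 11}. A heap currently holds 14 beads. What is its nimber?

Grundy values for subtraction set {4, 11}:
k:     0  1  2  3  4  5  6  7  8  9 10 11 12 13 14
g(k):  0  0  0  0  1  1  1  1  0  0  0  2  1  1  1
So g(14) = 1.

1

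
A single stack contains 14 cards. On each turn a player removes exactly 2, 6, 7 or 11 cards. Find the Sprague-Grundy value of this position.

0

Build the Grundy sequence with g(k) = mex{g(k−s) : s ∈ {2, 6, 7, 11}, s ≤ k}:
g(0) = mex{} = 0
g(1) = mex{} = 0
g(2) = mex{0} = 1
g(3) = mex{0} = 1
g(4) = mex{1} = 0
g(5) = mex{1} = 0
g(6) = mex{0} = 1
g(7) = mex{0} = 1
g(8) = mex{0,1} = 2
g(9) = mex{1} = 0
g(10) = mex{0,1,2} = 3
g(11) = mex{0} = 1
g(12) = mex{0,1,3} = 2
g(13) = mex{1} = 0
g(14) = mex{1,2} = 0
So g(14) = 0.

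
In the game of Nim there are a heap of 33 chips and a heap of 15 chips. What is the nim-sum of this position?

46

Write each in binary and XOR column by column:
  100001  (33)
  001111  (15)
  ------
  101110  (46)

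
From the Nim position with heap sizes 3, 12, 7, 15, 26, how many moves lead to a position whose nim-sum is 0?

1

Write each in binary and XOR column by column:
  00011  (3)
  01100  (12)
  00111  (7)
  01111  (15)
  11010  (26)
  -----
  11101  (29)
The overall nim-sum is X = 29. A heap of size p has a winning move iff p XOR X < p (reduce it to p XOR X).
  3: 3 XOR 29 = 30 ≥ 3 — no move.
  12: 12 XOR 29 = 17 ≥ 12 — no move.
  7: 7 XOR 29 = 26 ≥ 7 — no move.
  15: 15 XOR 29 = 18 ≥ 15 — no move.
  26: 26 XOR 29 = 7 < 26 — winning move (to 7).
That gives 1 winning move.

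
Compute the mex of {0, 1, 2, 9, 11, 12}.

The values 0, 1, 2 are all present; 3 is the first non-negative integer missing from the set.

3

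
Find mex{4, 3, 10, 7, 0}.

0 is in the set but 1 is not, so the mex is 1.

1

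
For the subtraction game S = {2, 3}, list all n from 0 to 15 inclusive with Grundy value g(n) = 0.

0, 1, 5, 6, 10, 11, 15

Compute g(0), g(1), … for moves {2, 3}:
k:     0  1  2  3  4  5  6  7  8  9 10 11 12 13 14 15
g(k):  0  0  1  1  2  0  0  1  1  2  0  0  1  1  2  0
The P-positions (g = 0) in 0..15 are 0, 1, 5, 6, 10, 11, 15.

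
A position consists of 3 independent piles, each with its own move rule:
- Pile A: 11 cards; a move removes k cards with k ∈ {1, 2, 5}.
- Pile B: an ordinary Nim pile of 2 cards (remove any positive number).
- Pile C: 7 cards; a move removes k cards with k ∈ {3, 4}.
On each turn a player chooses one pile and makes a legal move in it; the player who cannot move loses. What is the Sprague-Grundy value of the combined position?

0

Grundy values for pile A (subtraction set {1, 2, 5}):
k:     0  1  2  3  4  5  6  7  8  9 10 11
g(k):  0  1  2  0  1  2  0  1  2  0  1  2
So g(11) = 2.
Pile B is a plain Nim pile of size 2, so its Grundy value is 2.
For pile C, compute g(0), g(1), … with moves {3, 4}:
g(0) = mex{} = 0
g(1) = mex{} = 0
g(2) = mex{} = 0
g(3) = mex{0} = 1
g(4) = mex{0} = 1
g(5) = mex{0} = 1
g(6) = mex{0,1} = 2
g(7) = mex{1} = 0
So g(7) = 0.
The value of a disjunctive sum is the nim-sum of the parts.
Combined value = 2 ⊕ 2 ⊕ 0 = 0.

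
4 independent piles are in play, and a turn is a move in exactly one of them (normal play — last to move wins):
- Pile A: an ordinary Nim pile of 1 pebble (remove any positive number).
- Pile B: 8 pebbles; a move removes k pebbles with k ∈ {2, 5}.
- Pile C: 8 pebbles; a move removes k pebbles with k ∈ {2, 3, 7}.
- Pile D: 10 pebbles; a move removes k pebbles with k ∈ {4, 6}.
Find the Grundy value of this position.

Pile A is a plain Nim pile of size 1, so its Grundy value is 1.
For pile B, compute g(0), g(1), … with moves {2, 5}:
k:     0  1  2  3  4  5  6  7  8
g(k):  0  0  1  1  0  2  1  0  0
So g(8) = 0.
Build the Grundy sequence for pile C with g(k) = mex{g(k−s) : s ∈ {2, 3, 7}, s ≤ k}:
g(0) = mex{} = 0
g(1) = mex{} = 0
g(2) = mex{0} = 1
g(3) = mex{0} = 1
g(4) = mex{0,1} = 2
g(5) = mex{1} = 0
g(6) = mex{1,2} = 0
g(7) = mex{0,2} = 1
g(8) = mex{0} = 1
So g(8) = 1.
For pile D, compute g(0), g(1), … with moves {4, 6}:
k:     0  1  2  3  4  5  6  7  8  9 10
g(k):  0  0  0  0  1  1  1  1  2  2  0
So g(10) = 0.
By the Sprague-Grundy theorem, the Grundy value of a sum of independent games is the XOR of the component values.
Combined value = 1 ⊕ 0 ⊕ 1 ⊕ 0 = 0.

0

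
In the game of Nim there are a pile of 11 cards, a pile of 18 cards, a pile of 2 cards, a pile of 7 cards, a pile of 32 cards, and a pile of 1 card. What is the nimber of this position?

61

In binary:
  001011  (11)
  010010  (18)
  000010  (2)
  000111  (7)
  100000  (32)
  000001  (1)
  ------
  111101  (61)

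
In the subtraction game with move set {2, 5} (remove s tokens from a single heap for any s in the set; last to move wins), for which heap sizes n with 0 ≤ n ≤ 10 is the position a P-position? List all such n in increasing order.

Compute g(0), g(1), … for moves {2, 5}:
g(0) = mex{} = 0
g(1) = mex{} = 0
g(2) = mex{0} = 1
g(3) = mex{0} = 1
g(4) = mex{1} = 0
g(5) = mex{0,1} = 2
g(6) = mex{0} = 1
g(7) = mex{1,2} = 0
g(8) = mex{1} = 0
g(9) = mex{0} = 1
g(10) = mex{0,2} = 1
The P-positions (g = 0) in 0..10 are 0, 1, 4, 7, 8.

0, 1, 4, 7, 8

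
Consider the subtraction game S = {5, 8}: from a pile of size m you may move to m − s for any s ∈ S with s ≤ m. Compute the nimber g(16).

0

Compute g(0), g(1), … for moves {5, 8}:
k:     0  1  2  3  4  5  6  7  8  9 10 11 12 13 14 15 16
g(k):  0  0  0  0  0  1  1  1  1  1  2  2  2  0  0  0  0
So g(16) = 0.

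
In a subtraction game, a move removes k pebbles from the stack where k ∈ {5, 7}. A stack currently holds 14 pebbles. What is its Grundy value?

Compute g(0), g(1), … for moves {5, 7}:
k:     0  1  2  3  4  5  6  7  8  9 10 11 12 13 14
g(k):  0  0  0  0  0  1  1  1  1  1  2  2  0  0  0
So g(14) = 0.

0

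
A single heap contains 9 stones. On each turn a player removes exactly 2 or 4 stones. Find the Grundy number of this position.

1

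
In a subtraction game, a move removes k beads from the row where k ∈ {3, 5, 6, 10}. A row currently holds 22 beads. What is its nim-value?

3

Grundy values for subtraction set {3, 5, 6, 10}:
k:     0  1  2  3  4  5  6  7  8  9 10 11 12 13 14 15 16 17 18 19 20 21 22
g(k):  0  0  0  1  1  1  2  2  2  0  3  3  1  0  4  2  1  0  3  2  1  0  3
So g(22) = 3.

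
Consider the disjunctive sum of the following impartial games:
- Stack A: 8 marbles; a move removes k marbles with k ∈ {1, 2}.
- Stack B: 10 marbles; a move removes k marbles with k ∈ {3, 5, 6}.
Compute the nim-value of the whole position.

Grundy values for stack A (subtraction set {1, 2}):
g(0) = mex{} = 0
g(1) = mex{0} = 1
g(2) = mex{0,1} = 2
g(3) = mex{1,2} = 0
g(4) = mex{0,2} = 1
g(5) = mex{0,1} = 2
g(6) = mex{1,2} = 0
g(7) = mex{0,2} = 1
g(8) = mex{0,1} = 2
So g(8) = 2.
Grundy values for stack B (subtraction set {3, 5, 6}):
g(0) = mex{} = 0
g(1) = mex{} = 0
g(2) = mex{} = 0
g(3) = mex{0} = 1
g(4) = mex{0} = 1
g(5) = mex{0} = 1
g(6) = mex{0,1} = 2
g(7) = mex{0,1} = 2
g(8) = mex{0,1} = 2
g(9) = mex{1,2} = 0
g(10) = mex{1,2} = 0
So g(10) = 0.
By the Sprague-Grundy theorem, the Grundy value of a sum of independent games is the XOR of the component values.
Combined value = 2 ⊕ 0 = 2.

2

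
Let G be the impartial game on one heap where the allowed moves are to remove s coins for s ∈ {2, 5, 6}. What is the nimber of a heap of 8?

0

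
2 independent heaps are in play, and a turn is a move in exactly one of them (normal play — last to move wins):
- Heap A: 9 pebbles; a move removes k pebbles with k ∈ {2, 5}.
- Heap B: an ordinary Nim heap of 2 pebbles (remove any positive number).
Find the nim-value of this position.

3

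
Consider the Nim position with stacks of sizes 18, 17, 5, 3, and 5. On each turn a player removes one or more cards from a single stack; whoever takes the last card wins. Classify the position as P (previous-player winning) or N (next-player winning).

P-position

Compute the nim-sum pairwise:
18 XOR 17 = 3
3 XOR 5 = 6
6 XOR 3 = 5
5 XOR 5 = 0
The nim-sum is 0, so this is a P-position: the player to move is in a losing position under optimal play.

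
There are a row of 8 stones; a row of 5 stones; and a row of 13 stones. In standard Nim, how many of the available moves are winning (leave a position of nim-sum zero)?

Nim-sum: 8 ⊕ 5 ⊕ 13 = 0.
The nim-sum is already 0, so every move leaves a nonzero nim-sum — there are no winning moves.

0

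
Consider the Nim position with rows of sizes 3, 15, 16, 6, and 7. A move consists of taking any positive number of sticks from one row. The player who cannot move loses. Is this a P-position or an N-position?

N-position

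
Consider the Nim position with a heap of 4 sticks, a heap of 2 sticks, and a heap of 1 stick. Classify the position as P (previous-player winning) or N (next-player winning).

N-position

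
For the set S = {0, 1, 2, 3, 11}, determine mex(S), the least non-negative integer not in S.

4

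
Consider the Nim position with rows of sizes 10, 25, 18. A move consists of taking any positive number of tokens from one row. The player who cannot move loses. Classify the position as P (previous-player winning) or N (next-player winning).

N-position

Nim-sum: 10 ^ 25 ^ 18 = 1.
The nim-sum is 1 ≠ 0, so this is an N-position: the player to move can win.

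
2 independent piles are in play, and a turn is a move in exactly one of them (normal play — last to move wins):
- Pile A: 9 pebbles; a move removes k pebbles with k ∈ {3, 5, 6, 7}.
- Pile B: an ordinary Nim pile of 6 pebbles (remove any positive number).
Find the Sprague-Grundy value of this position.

5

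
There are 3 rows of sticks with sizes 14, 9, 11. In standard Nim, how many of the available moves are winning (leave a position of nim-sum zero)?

3

Nim-sum: 14 ⊕ 9 ⊕ 11 = 12.
The overall nim-sum is X = 12. A row of size p has a winning move iff p XOR X < p (reduce it to p XOR X).
  14: 14 XOR 12 = 2 < 14 — winning move (to 2).
  9: 9 XOR 12 = 5 < 9 — winning move (to 5).
  11: 11 XOR 12 = 7 < 11 — winning move (to 7).
That gives 3 winning moves.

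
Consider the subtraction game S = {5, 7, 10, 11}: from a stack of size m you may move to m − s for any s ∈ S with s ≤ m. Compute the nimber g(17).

Compute g(0), g(1), … for moves {5, 7, 10, 11}:
k:     0  1  2  3  4  5  6  7  8  9 10 11 12 13 14 15 16 17
g(k):  0  0  0  0  0  1  1  1  1  1  2  2  2  2  2  3  0  0
So g(17) = 0.

0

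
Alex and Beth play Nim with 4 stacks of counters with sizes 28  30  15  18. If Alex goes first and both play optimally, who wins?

Alex wins

In binary:
  11100  (28)
  11110  (30)
  01111  (15)
  10010  (18)
  -----
  11111  (31)
The nim-sum is 31 ≠ 0, so this is an N-position: the player to move can win; Alex has a winning move.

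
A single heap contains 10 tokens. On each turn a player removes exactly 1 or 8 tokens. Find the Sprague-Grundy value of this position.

1

Build the Grundy sequence with g(k) = mex{g(k−s) : s ∈ {1, 8}, s ≤ k}:
k:     0  1  2  3  4  5  6  7  8  9 10
g(k):  0  1  0  1  0  1  0  1  2  0  1
So g(10) = 1.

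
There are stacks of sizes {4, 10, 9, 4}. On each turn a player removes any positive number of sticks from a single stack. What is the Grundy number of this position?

3

In binary:
  0100  (4)
  1010  (10)
  1001  (9)
  0100  (4)
  ----
  0011  (3)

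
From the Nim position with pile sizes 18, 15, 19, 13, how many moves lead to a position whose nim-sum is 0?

Nim-sum: 18 ^ 15 ^ 19 ^ 13 = 3.
The overall nim-sum is X = 3. A pile of size p has a winning move iff p XOR X < p (reduce it to p XOR X).
  18: 18 XOR 3 = 17 < 18 — winning move (to 17).
  15: 15 XOR 3 = 12 < 15 — winning move (to 12).
  19: 19 XOR 3 = 16 < 19 — winning move (to 16).
  13: 13 XOR 3 = 14 ≥ 13 — no move.
That gives 3 winning moves.

3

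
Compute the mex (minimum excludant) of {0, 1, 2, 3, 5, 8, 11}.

The values 0, 1, 2, 3 are all present; 4 is the first non-negative integer missing from the set.

4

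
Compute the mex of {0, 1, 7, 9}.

The values 0, 1 are all present; 2 is the first non-negative integer missing from the set.

2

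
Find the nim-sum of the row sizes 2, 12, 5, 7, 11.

Compute the nim-sum pairwise:
2 ^ 12 = 14
14 ^ 5 = 11
11 ^ 7 = 12
12 ^ 11 = 7

7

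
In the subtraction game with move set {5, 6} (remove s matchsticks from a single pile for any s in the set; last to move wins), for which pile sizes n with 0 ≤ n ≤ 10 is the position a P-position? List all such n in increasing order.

0, 1, 2, 3, 4

Grundy values for subtraction set {5, 6}:
k:     0  1  2  3  4  5  6  7  8  9 10
g(k):  0  0  0  0  0  1  1  1  1  1  2
The P-positions (g = 0) in 0..10 are 0, 1, 2, 3, 4.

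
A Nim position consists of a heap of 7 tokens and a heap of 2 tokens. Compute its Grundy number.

5

Nim-sum: 7 XOR 2 = 5.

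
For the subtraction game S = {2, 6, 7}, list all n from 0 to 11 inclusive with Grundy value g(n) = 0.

0, 1, 4, 5, 9

Build the Grundy sequence with g(k) = mex{g(k−s) : s ∈ {2, 6, 7}, s ≤ k}:
k:     0  1  2  3  4  5  6  7  8  9 10 11
g(k):  0  0  1  1  0  0  1  1  2  0  3  1
The P-positions (g = 0) in 0..11 are 0, 1, 4, 5, 9.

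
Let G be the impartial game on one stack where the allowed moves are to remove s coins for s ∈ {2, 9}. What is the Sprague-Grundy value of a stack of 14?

1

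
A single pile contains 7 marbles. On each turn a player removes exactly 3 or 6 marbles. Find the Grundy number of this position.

Compute g(0), g(1), … for moves {3, 6}:
k:     0  1  2  3  4  5  6  7
g(k):  0  0  0  1  1  1  2  2
So g(7) = 2.

2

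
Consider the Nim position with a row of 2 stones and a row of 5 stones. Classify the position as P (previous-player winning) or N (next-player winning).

N-position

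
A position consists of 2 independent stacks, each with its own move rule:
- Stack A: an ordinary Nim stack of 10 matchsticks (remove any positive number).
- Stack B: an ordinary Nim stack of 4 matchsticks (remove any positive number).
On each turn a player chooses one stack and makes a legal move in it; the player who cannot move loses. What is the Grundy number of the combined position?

Stack A is a plain Nim stack of size 10, so its Grundy value is 10.
Stack B is a plain Nim stack of size 4, so its Grundy value is 4.
By the Sprague-Grundy theorem, the Grundy value of a sum of independent games is the XOR of the component values.
Combined value = 10 XOR 4 = 14.

14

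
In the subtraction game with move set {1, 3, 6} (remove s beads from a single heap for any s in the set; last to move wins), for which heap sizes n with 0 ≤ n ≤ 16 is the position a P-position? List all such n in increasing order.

0, 2, 4, 9, 11, 13

Compute g(0), g(1), … for moves {1, 3, 6}:
k:     0  1  2  3  4  5  6  7  8  9 10 11 12 13 14 15 16
g(k):  0  1  0  1  0  1  2  3  2  0  1  0  1  0  1  2  3
The P-positions (g = 0) in 0..16 are 0, 2, 4, 9, 11, 13.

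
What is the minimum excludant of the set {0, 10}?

1

0 is in the set but 1 is not, so the mex is 1.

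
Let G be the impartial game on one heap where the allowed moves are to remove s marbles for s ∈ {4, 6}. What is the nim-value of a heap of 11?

Build the Grundy sequence with g(k) = mex{g(k−s) : s ∈ {4, 6}, s ≤ k}:
g(0) = mex{} = 0
g(1) = mex{} = 0
g(2) = mex{} = 0
g(3) = mex{} = 0
g(4) = mex{0} = 1
g(5) = mex{0} = 1
g(6) = mex{0} = 1
g(7) = mex{0} = 1
g(8) = mex{0,1} = 2
g(9) = mex{0,1} = 2
g(10) = mex{1} = 0
g(11) = mex{1} = 0
So g(11) = 0.

0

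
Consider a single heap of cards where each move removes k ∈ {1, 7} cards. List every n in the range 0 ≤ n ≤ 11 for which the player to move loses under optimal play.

Build the Grundy sequence with g(k) = mex{g(k−s) : s ∈ {1, 7}, s ≤ k}:
k:     0  1  2  3  4  5  6  7  8  9 10 11
g(k):  0  1  0  1  0  1  0  1  0  1  0  1
The P-positions (g = 0) in 0..11 are 0, 2, 4, 6, 8, 10.

0, 2, 4, 6, 8, 10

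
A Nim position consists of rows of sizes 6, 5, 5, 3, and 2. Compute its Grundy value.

7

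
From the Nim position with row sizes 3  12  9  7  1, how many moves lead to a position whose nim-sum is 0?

Compute the nim-sum pairwise:
3 ^ 12 = 15
15 ^ 9 = 6
6 ^ 7 = 1
1 ^ 1 = 0
The nim-sum is already 0, so every move leaves a nonzero nim-sum — there are no winning moves.

0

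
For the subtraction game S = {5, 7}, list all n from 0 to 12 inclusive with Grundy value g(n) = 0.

0, 1, 2, 3, 4, 12

Grundy values for subtraction set {5, 7}:
k:     0  1  2  3  4  5  6  7  8  9 10 11 12
g(k):  0  0  0  0  0  1  1  1  1  1  2  2  0
The P-positions (g = 0) in 0..12 are 0, 1, 2, 3, 4, 12.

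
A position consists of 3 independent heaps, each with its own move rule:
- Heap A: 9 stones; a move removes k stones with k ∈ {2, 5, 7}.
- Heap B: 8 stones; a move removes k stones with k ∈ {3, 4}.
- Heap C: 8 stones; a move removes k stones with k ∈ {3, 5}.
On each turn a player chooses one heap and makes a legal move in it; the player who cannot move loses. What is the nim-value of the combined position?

2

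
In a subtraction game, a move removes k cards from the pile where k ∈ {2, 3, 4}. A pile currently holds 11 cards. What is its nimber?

2

Grundy values for subtraction set {2, 3, 4}:
g(0) = mex{} = 0
g(1) = mex{} = 0
g(2) = mex{0} = 1
g(3) = mex{0} = 1
g(4) = mex{0,1} = 2
g(5) = mex{0,1} = 2
g(6) = mex{1,2} = 0
g(7) = mex{1,2} = 0
g(8) = mex{0,2} = 1
g(9) = mex{0,2} = 1
g(10) = mex{0,1} = 2
g(11) = mex{0,1} = 2
So g(11) = 2.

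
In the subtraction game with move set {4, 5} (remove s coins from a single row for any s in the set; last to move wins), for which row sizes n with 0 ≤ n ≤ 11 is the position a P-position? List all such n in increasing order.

0, 1, 2, 3, 9, 10, 11

Grundy values for subtraction set {4, 5}:
g(0) = mex{} = 0
g(1) = mex{} = 0
g(2) = mex{} = 0
g(3) = mex{} = 0
g(4) = mex{0} = 1
g(5) = mex{0} = 1
g(6) = mex{0} = 1
g(7) = mex{0} = 1
g(8) = mex{0,1} = 2
g(9) = mex{1} = 0
g(10) = mex{1} = 0
g(11) = mex{1} = 0
The P-positions (g = 0) in 0..11 are 0, 1, 2, 3, 9, 10, 11.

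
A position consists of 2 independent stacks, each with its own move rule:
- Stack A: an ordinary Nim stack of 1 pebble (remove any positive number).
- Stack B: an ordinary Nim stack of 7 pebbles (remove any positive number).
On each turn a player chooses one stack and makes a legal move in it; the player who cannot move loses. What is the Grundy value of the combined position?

6

Stack A is a plain Nim stack of size 1, so its Grundy value is 1.
Stack B is a plain Nim stack of size 7, so its Grundy value is 7.
By the Sprague-Grundy theorem, the Grundy value of a sum of independent games is the XOR of the component values.
Combined value = 1 XOR 7 = 6.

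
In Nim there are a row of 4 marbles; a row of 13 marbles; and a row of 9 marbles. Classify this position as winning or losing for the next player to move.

Write each in binary and XOR column by column:
  0100  (4)
  1101  (13)
  1001  (9)
  ----
  0000  (0)
The nim-sum is 0, so this is a P-position: the player to move is in a losing position under optimal play.

Losing position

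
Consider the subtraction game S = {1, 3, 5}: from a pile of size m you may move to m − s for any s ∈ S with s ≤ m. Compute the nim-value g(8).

Compute g(0), g(1), … for moves {1, 3, 5}:
g(0) = mex{} = 0
g(1) = mex{0} = 1
g(2) = mex{1} = 0
g(3) = mex{0} = 1
g(4) = mex{1} = 0
g(5) = mex{0} = 1
g(6) = mex{1} = 0
g(7) = mex{0} = 1
g(8) = mex{1} = 0
So g(8) = 0.

0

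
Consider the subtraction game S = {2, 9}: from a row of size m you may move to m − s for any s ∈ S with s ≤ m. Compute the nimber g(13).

Build the Grundy sequence with g(k) = mex{g(k−s) : s ∈ {2, 9}, s ≤ k}:
k:     0  1  2  3  4  5  6  7  8  9 10 11 12 13
g(k):  0  0  1  1  0  0  1  1  0  2  1  0  0  1
So g(13) = 1.

1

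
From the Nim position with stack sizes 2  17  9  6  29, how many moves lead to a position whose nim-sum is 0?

Compute the nim-sum pairwise:
2 ⊕ 17 = 19
19 ⊕ 9 = 26
26 ⊕ 6 = 28
28 ⊕ 29 = 1
The overall nim-sum is X = 1. A stack of size p has a winning move iff p XOR X < p (reduce it to p XOR X).
  2: 2 XOR 1 = 3 ≥ 2 — no move.
  17: 17 XOR 1 = 16 < 17 — winning move (to 16).
  9: 9 XOR 1 = 8 < 9 — winning move (to 8).
  6: 6 XOR 1 = 7 ≥ 6 — no move.
  29: 29 XOR 1 = 28 < 29 — winning move (to 28).
That gives 3 winning moves.

3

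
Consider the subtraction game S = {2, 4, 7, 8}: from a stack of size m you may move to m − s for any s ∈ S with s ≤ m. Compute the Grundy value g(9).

4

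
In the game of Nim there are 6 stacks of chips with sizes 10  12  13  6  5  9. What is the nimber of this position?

1

Nim-sum: 10 XOR 12 XOR 13 XOR 6 XOR 5 XOR 9 = 1.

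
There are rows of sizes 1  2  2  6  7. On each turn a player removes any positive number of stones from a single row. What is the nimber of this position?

In binary:
  001  (1)
  010  (2)
  010  (2)
  110  (6)
  111  (7)
  ---
  000  (0)

0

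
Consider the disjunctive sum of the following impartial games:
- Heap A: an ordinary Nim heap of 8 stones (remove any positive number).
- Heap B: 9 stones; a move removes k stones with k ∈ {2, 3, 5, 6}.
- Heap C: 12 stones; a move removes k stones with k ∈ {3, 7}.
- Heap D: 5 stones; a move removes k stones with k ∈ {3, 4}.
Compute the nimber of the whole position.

9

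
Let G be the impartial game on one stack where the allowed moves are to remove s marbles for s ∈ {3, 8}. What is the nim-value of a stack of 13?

Compute g(0), g(1), … for moves {3, 8}:
g(0) = mex{} = 0
g(1) = mex{} = 0
g(2) = mex{} = 0
g(3) = mex{0} = 1
g(4) = mex{0} = 1
g(5) = mex{0} = 1
g(6) = mex{1} = 0
g(7) = mex{1} = 0
g(8) = mex{0,1} = 2
g(9) = mex{0} = 1
g(10) = mex{0} = 1
g(11) = mex{1,2} = 0
g(12) = mex{1} = 0
g(13) = mex{1} = 0
So g(13) = 0.

0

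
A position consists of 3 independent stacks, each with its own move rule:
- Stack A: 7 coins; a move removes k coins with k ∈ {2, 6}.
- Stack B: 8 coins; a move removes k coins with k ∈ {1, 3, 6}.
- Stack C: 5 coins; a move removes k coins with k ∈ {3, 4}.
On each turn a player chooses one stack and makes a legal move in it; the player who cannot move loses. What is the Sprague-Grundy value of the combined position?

Grundy values for stack A (subtraction set {2, 6}):
k:     0  1  2  3  4  5  6  7
g(k):  0  0  1  1  0  0  1  1
So g(7) = 1.
Build the Grundy sequence for stack B with g(k) = mex{g(k−s) : s ∈ {1, 3, 6}, s ≤ k}:
k:     0  1  2  3  4  5  6  7  8
g(k):  0  1  0  1  0  1  2  3  2
So g(8) = 2.
For stack C, compute g(0), g(1), … with moves {3, 4}:
k:     0  1  2  3  4  5
g(k):  0  0  0  1  1  1
So g(5) = 1.
The value of a disjunctive sum is the nim-sum of the parts.
Combined value = 1 ⊕ 2 ⊕ 1 = 2.

2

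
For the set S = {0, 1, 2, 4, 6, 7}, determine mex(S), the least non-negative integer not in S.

3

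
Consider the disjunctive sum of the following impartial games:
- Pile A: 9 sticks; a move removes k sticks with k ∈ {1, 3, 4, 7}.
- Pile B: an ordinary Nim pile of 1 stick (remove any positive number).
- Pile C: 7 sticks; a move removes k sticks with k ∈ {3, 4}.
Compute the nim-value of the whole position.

Grundy values for pile A (subtraction set {1, 3, 4, 7}):
k:     0  1  2  3  4  5  6  7  8  9
g(k):  0  1  0  1  2  3  2  3  0  1
So g(9) = 1.
Pile B is a plain Nim pile of size 1, so its Grundy value is 1.
For pile C, compute g(0), g(1), … with moves {3, 4}:
g(0) = mex{} = 0
g(1) = mex{} = 0
g(2) = mex{} = 0
g(3) = mex{0} = 1
g(4) = mex{0} = 1
g(5) = mex{0} = 1
g(6) = mex{0,1} = 2
g(7) = mex{1} = 0
So g(7) = 0.
By the Sprague-Grundy theorem, the Grundy value of a sum of independent games is the XOR of the component values.
Combined value = 1 XOR 1 XOR 0 = 0.

0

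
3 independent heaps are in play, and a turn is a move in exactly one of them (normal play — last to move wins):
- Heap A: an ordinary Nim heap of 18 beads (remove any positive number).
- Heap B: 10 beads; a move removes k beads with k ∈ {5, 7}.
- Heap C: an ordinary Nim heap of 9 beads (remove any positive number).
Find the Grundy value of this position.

25

Heap A is a plain Nim heap of size 18, so its Grundy value is 18.
Build the Grundy sequence for heap B with g(k) = mex{g(k−s) : s ∈ {5, 7}, s ≤ k}:
k:     0  1  2  3  4  5  6  7  8  9 10
g(k):  0  0  0  0  0  1  1  1  1  1  2
So g(10) = 2.
Heap C is a plain Nim heap of size 9, so its Grundy value is 9.
The value of a disjunctive sum is the nim-sum of the parts.
Combined value = 18 XOR 2 XOR 9 = 25.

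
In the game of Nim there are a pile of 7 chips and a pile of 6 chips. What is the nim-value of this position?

1

Bitwise XOR of the heap sizes:
  111  (7)
  110  (6)
  ---
  001  (1)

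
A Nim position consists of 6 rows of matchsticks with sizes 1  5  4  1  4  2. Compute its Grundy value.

Nim-sum: 1 ^ 5 ^ 4 ^ 1 ^ 4 ^ 2 = 7.

7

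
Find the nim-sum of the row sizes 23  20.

3

Bitwise XOR of the heap sizes:
  10111  (23)
  10100  (20)
  -----
  00011  (3)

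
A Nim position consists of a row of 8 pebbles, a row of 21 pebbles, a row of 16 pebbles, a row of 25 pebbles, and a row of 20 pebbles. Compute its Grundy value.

0

Compute the nim-sum pairwise:
8 XOR 21 = 29
29 XOR 16 = 13
13 XOR 25 = 20
20 XOR 20 = 0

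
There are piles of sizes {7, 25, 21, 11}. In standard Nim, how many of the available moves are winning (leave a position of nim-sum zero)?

Bitwise XOR of the heap sizes:
  00111  (7)
  11001  (25)
  10101  (21)
  01011  (11)
  -----
  00000  (0)
The nim-sum is already 0, so every move leaves a nonzero nim-sum — there are no winning moves.

0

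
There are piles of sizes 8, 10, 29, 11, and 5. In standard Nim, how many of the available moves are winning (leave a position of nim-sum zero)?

Bitwise XOR of the heap sizes:
  01000  (8)
  01010  (10)
  11101  (29)
  01011  (11)
  00101  (5)
  -----
  10001  (17)
The overall nim-sum is X = 17. A pile of size p has a winning move iff p XOR X < p (reduce it to p XOR X).
  8: 8 XOR 17 = 25 ≥ 8 — no move.
  10: 10 XOR 17 = 27 ≥ 10 — no move.
  29: 29 XOR 17 = 12 < 29 — winning move (to 12).
  11: 11 XOR 17 = 26 ≥ 11 — no move.
  5: 5 XOR 17 = 20 ≥ 5 — no move.
That gives 1 winning move.

1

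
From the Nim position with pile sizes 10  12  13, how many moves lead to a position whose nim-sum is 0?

3

In binary:
  1010  (10)
  1100  (12)
  1101  (13)
  ----
  1011  (11)
The overall nim-sum is X = 11. A pile of size p has a winning move iff p XOR X < p (reduce it to p XOR X).
  10: 10 XOR 11 = 1 < 10 — winning move (to 1).
  12: 12 XOR 11 = 7 < 12 — winning move (to 7).
  13: 13 XOR 11 = 6 < 13 — winning move (to 6).
That gives 3 winning moves.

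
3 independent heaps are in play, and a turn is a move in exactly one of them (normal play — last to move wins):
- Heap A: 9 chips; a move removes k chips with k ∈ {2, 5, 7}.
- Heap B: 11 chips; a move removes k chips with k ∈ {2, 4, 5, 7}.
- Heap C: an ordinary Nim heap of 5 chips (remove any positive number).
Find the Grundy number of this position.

6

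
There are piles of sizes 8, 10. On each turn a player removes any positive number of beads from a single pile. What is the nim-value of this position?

2

Nim-sum: 8 ^ 10 = 2.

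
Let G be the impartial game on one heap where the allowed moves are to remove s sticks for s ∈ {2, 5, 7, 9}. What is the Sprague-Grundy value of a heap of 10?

3

Build the Grundy sequence with g(k) = mex{g(k−s) : s ∈ {2, 5, 7, 9}, s ≤ k}:
g(0) = mex{} = 0
g(1) = mex{} = 0
g(2) = mex{0} = 1
g(3) = mex{0} = 1
g(4) = mex{1} = 0
g(5) = mex{0,1} = 2
g(6) = mex{0} = 1
g(7) = mex{0,1,2} = 3
g(8) = mex{0,1} = 2
g(9) = mex{0,1,3} = 2
g(10) = mex{0,1,2} = 3
So g(10) = 3.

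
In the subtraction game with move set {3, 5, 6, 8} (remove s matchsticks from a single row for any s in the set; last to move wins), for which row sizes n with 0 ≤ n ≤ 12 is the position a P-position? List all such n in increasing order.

Build the Grundy sequence with g(k) = mex{g(k−s) : s ∈ {3, 5, 6, 8}, s ≤ k}:
k:     0  1  2  3  4  5  6  7  8  9 10 11 12
g(k):  0  0  0  1  1  1  2  2  2  3  3  0  0
The P-positions (g = 0) in 0..12 are 0, 1, 2, 11, 12.

0, 1, 2, 11, 12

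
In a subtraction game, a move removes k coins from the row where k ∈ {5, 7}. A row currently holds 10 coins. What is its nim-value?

Compute g(0), g(1), … for moves {5, 7}:
k:     0  1  2  3  4  5  6  7  8  9 10
g(k):  0  0  0  0  0  1  1  1  1  1  2
So g(10) = 2.

2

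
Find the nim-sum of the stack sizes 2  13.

Compute the nim-sum pairwise:
2 ^ 13 = 15

15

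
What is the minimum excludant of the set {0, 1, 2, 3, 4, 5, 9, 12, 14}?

6

The values 0, 1, 2, 3, 4, 5 are all present; 6 is the first non-negative integer missing from the set.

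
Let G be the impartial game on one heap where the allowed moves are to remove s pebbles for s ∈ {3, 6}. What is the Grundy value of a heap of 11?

Compute g(0), g(1), … for moves {3, 6}:
k:     0  1  2  3  4  5  6  7  8  9 10 11
g(k):  0  0  0  1  1  1  2  2  2  0  0  0
So g(11) = 0.

0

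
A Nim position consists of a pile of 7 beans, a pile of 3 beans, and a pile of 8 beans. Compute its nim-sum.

Write each in binary and XOR column by column:
  0111  (7)
  0011  (3)
  1000  (8)
  ----
  1100  (12)

12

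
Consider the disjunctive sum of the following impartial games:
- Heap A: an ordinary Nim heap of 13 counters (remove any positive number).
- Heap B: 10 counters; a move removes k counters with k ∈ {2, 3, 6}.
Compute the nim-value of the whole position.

Heap A is a plain Nim heap of size 13, so its Grundy value is 13.
Build the Grundy sequence for heap B with g(k) = mex{g(k−s) : s ∈ {2, 3, 6}, s ≤ k}:
k:     0  1  2  3  4  5  6  7  8  9 10
g(k):  0  0  1  1  2  0  3  1  2  0  0
So g(10) = 0.
The value of a disjunctive sum is the nim-sum of the parts.
Combined value = 13 ⊕ 0 = 13.

13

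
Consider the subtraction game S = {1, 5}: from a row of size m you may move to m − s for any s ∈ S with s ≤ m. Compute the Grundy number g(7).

Build the Grundy sequence with g(k) = mex{g(k−s) : s ∈ {1, 5}, s ≤ k}:
g(0) = mex{} = 0
g(1) = mex{0} = 1
g(2) = mex{1} = 0
g(3) = mex{0} = 1
g(4) = mex{1} = 0
g(5) = mex{0} = 1
g(6) = mex{1} = 0
g(7) = mex{0} = 1
So g(7) = 1.

1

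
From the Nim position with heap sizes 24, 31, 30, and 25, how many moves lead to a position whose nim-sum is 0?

0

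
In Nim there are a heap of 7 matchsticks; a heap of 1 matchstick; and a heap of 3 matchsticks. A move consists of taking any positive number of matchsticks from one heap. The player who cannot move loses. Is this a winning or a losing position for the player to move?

Winning position

Nim-sum: 7 ⊕ 1 ⊕ 3 = 5.
The nim-sum is 5 ≠ 0, so this is an N-position: the player to move can win.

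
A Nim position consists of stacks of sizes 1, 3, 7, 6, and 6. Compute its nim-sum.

5

Compute the nim-sum pairwise:
1 XOR 3 = 2
2 XOR 7 = 5
5 XOR 6 = 3
3 XOR 6 = 5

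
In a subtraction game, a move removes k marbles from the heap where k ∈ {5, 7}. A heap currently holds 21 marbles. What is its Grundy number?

1

Grundy values for subtraction set {5, 7}:
k:     0  1  2  3  4  5  6  7  8  9 10 11 12 13 14 15 16 17 18 19 20 21
g(k):  0  0  0  0  0  1  1  1  1  1  2  2  0  0  0  0  0  1  1  1  1  1
So g(21) = 1.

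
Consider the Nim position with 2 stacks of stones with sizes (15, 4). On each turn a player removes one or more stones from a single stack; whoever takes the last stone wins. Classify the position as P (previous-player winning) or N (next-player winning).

N-position

Compute the nim-sum pairwise:
15 ⊕ 4 = 11
The nim-sum is 11 ≠ 0, so this is an N-position: the player to move can win.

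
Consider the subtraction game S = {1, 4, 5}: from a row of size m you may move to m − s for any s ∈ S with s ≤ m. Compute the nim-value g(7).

Grundy values for subtraction set {1, 4, 5}:
g(0) = mex{} = 0
g(1) = mex{0} = 1
g(2) = mex{1} = 0
g(3) = mex{0} = 1
g(4) = mex{0,1} = 2
g(5) = mex{0,1,2} = 3
g(6) = mex{0,1,3} = 2
g(7) = mex{0,1,2} = 3
So g(7) = 3.

3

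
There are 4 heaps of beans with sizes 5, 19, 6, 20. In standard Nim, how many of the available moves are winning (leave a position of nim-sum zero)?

3

Compute the nim-sum pairwise:
5 XOR 19 = 22
22 XOR 6 = 16
16 XOR 20 = 4
The overall nim-sum is X = 4. A heap of size p has a winning move iff p XOR X < p (reduce it to p XOR X).
  5: 5 XOR 4 = 1 < 5 — winning move (to 1).
  19: 19 XOR 4 = 23 ≥ 19 — no move.
  6: 6 XOR 4 = 2 < 6 — winning move (to 2).
  20: 20 XOR 4 = 16 < 20 — winning move (to 16).
That gives 3 winning moves.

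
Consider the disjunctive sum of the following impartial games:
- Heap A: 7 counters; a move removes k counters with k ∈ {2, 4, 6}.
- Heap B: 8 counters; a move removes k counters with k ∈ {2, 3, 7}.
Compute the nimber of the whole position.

Grundy values for heap A (subtraction set {2, 4, 6}):
g(0) = mex{} = 0
g(1) = mex{} = 0
g(2) = mex{0} = 1
g(3) = mex{0} = 1
g(4) = mex{0,1} = 2
g(5) = mex{0,1} = 2
g(6) = mex{0,1,2} = 3
g(7) = mex{0,1,2} = 3
So g(7) = 3.
Build the Grundy sequence for heap B with g(k) = mex{g(k−s) : s ∈ {2, 3, 7}, s ≤ k}:
g(0) = mex{} = 0
g(1) = mex{} = 0
g(2) = mex{0} = 1
g(3) = mex{0} = 1
g(4) = mex{0,1} = 2
g(5) = mex{1} = 0
g(6) = mex{1,2} = 0
g(7) = mex{0,2} = 1
g(8) = mex{0} = 1
So g(8) = 1.
The value of a disjunctive sum is the nim-sum of the parts.
Combined value = 3 ⊕ 1 = 2.

2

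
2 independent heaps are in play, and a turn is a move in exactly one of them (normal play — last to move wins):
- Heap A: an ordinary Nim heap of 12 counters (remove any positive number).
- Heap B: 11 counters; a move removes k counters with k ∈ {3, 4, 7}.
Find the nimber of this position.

Heap A is a plain Nim heap of size 12, so its Grundy value is 12.
Grundy values for heap B (subtraction set {3, 4, 7}):
k:     0  1  2  3  4  5  6  7  8  9 10 11
g(k):  0  0  0  1  1  1  2  2  2  3  0  0
So g(11) = 0.
By the Sprague-Grundy theorem, the Grundy value of a sum of independent games is the XOR of the component values.
Combined value = 12 XOR 0 = 12.

12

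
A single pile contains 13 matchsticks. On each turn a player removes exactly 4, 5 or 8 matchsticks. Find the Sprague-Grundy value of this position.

Build the Grundy sequence with g(k) = mex{g(k−s) : s ∈ {4, 5, 8}, s ≤ k}:
g(0) = mex{} = 0
g(1) = mex{} = 0
g(2) = mex{} = 0
g(3) = mex{} = 0
g(4) = mex{0} = 1
g(5) = mex{0} = 1
g(6) = mex{0} = 1
g(7) = mex{0} = 1
g(8) = mex{0,1} = 2
g(9) = mex{0,1} = 2
g(10) = mex{0,1} = 2
g(11) = mex{0,1} = 2
g(12) = mex{1,2} = 0
g(13) = mex{1,2} = 0
So g(13) = 0.

0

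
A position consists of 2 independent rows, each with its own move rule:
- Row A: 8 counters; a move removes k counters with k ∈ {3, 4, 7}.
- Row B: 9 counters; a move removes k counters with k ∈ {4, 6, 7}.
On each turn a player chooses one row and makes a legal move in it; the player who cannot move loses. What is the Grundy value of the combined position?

Grundy values for row A (subtraction set {3, 4, 7}):
k:     0  1  2  3  4  5  6  7  8
g(k):  0  0  0  1  1  1  2  2  2
So g(8) = 2.
Build the Grundy sequence for row B with g(k) = mex{g(k−s) : s ∈ {4, 6, 7}, s ≤ k}:
g(0) = mex{} = 0
g(1) = mex{} = 0
g(2) = mex{} = 0
g(3) = mex{} = 0
g(4) = mex{0} = 1
g(5) = mex{0} = 1
g(6) = mex{0} = 1
g(7) = mex{0} = 1
g(8) = mex{0,1} = 2
g(9) = mex{0,1} = 2
So g(9) = 2.
The value of a disjunctive sum is the nim-sum of the parts.
Combined value = 2 XOR 2 = 0.

0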